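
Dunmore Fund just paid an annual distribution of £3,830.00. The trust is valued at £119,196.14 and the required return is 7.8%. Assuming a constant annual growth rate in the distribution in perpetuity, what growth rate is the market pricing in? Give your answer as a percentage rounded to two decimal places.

P = D₀(1+g)/(r−g) ⇒ P(r−g) = D₀(1+g) ⇒ g(P+D₀) = P·r − D₀
g = (P·r − D₀)/(P + D₀) = (£119,196.14×0.078 − £3,830.00) / (£119,196.14 + £3,830.00) = 0.044440

4.44%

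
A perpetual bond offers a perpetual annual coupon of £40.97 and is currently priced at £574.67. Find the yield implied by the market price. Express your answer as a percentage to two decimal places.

7.13%

P = C/r ⇒ r = C/P = £40.97/£574.67 = 0.071293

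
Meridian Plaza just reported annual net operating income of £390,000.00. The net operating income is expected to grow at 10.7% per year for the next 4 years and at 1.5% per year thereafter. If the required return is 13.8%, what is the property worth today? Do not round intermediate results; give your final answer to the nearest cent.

£4338303.91

D_1 = 431730.00000
D_2 = 477925.11000
D_3 = 529063.09677
D_4 = 585672.84812
Terminal value at year 4: TV = D_4×(1+g_2)/(r−g_2) = 594457.94085/0.123 = 4832991.38899
P_0 = D_1/(1+r)^1 + D_2/(1+r)^2 + D_3/(1+r)^3 + D_4/(1+r)^4 + TV/(1+r)^4
    = 379376.09842 + 369041.60013 + 358988.62157 + 349209.49392 + 2881688.10020 = 4338303.91423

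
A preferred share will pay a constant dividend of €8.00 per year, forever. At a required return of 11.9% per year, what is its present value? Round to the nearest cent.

€67.23

Level perpetuity: PV = C / r = €8.00 / 0.119 = €67.23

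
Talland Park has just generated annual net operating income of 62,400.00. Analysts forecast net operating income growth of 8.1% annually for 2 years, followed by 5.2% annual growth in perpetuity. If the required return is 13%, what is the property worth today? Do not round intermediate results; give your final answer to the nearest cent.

D_1 = 67454.40000
D_2 = 72918.20640
Terminal value at year 2: TV = D_2×(1+g_2)/(r−g_2) = 76709.95313/0.078 = 983460.93760
P_0 = D_1/(1+r)^1 + D_2/(1+r)^2 + TV/(1+r)^2
    = 59694.15929 + 57105.65150 + 770194.17151 = 886993.98230

886993.98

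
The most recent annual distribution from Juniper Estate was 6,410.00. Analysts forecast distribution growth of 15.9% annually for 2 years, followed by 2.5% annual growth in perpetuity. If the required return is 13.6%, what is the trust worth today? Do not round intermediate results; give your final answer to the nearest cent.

74824.51

D_1 = 7429.19000
D_2 = 8610.43121
Terminal value at year 2: TV = D_2×(1+g_2)/(r−g_2) = 8825.69199/0.111 = 79510.73865
P_0 = D_1/(1+r)^1 + D_2/(1+r)^2 + TV/(1+r)^2
    = 6539.77993 + 6672.18745 + 61612.54173 = 74824.50910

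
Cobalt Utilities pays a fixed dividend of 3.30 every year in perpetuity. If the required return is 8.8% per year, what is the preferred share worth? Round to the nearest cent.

Level perpetuity: PV = C / r = 3.30 / 0.088 = 37.50

37.50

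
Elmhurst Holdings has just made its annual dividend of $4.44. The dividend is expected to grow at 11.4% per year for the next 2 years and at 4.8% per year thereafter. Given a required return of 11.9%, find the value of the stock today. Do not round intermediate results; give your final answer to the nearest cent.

$73.77

D_1 = 4.94616
D_2 = 5.51002
Terminal value at year 2: TV = D_2×(1+g_2)/(r−g_2) = 5.77450/0.071 = 81.33103
P_0 = D_1/(1+r)^1 + D_2/(1+r)^2 + TV/(1+r)^2
    = 4.42016 + 4.40041 + 64.95254 = 73.77311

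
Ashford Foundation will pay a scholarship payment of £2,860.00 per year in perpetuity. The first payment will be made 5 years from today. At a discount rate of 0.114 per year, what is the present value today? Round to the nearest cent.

£16289.98

Value at end of year 4: C / r = £2,860.00 / 0.114 = £25,087.7193
Discount to today: PV = £25,087.7193 / (1 + 0.114)^4 = £25,087.7193 / 1.540071 = £16,289.98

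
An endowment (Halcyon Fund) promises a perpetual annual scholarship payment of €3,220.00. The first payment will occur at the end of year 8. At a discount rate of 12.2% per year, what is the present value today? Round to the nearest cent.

Value at end of year 7: C / r = €3,220.00 / 0.122 = €26,393.4426
Discount to today: PV = €26,393.4426 / (1 + 0.122)^7 = €26,393.4426 / 2.238463 = €11,790.88

€11790.88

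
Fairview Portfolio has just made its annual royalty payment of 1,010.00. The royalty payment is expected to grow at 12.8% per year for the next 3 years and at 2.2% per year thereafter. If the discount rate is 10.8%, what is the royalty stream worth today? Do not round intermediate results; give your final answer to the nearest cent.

D_1 = 1139.28000
D_2 = 1285.10784
D_3 = 1449.60164
Terminal value at year 3: TV = D_3×(1+g_2)/(r−g_2) = 1481.49288/0.086 = 17226.66139
P_0 = D_1/(1+r)^1 + D_2/(1+r)^2 + D_3/(1+r)^3 + TV/(1+r)^3
    = 1028.23105 + 1046.79117 + 1065.68632 + 12664.31885 = 15805.02739

15805.03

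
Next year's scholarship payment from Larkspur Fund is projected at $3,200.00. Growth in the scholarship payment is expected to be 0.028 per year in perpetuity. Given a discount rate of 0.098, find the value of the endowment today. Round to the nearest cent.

Growing perpetuity: P = D₁ / (r − g) = $3,200.0000 / (0.098 − 0.028) = $45,714.29

$45714.29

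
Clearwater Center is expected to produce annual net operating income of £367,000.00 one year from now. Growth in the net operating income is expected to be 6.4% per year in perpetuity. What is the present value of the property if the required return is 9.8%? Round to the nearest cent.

Growing perpetuity: P = D₁ / (r − g) = £367,000.0000 / (0.098 − 0.064) = £10,794,117.65

£10794117.65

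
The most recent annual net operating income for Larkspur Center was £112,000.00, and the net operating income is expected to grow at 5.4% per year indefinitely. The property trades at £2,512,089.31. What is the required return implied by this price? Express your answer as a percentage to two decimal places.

10.10%

D₁ = £112,000.00 × 1.054 = £118,048.0000
P = D₁/(r − g) ⇒ r = D₁/P + g = £118,048.0000/£2,512,089.31 + 0.054 = 0.046992 + 0.054 = 0.100992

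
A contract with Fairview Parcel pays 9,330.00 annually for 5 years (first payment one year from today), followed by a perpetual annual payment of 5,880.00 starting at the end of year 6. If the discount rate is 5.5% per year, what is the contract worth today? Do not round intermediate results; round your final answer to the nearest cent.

PV of 5-year annuity: 9,330.00 × [1 − (1+0.055)^−5] / 0.055 = 39841.75416
Perpetuity value at year 5: 5,880.00 / 0.055 = 106909.09091
PV of perpetuity: 106909.09091 / (1+0.055)^5 = 81799.81819
Total PV = 39841.75416 + 81799.81819 = 121641.57235

121641.57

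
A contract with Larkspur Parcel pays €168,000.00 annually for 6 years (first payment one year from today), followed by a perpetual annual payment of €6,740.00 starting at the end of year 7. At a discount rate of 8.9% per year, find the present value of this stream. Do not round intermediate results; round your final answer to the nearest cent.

€801291.45

PV of 6-year annuity: €168,000.00 × [1 − (1+0.089)^−6] / 0.089 = 755886.55776
Perpetuity value at year 6: €6,740.00 / 0.089 = 75730.33708
PV of perpetuity: 75730.33708 / (1+0.089)^6 = 45404.88827
Total PV = 755886.55776 + 45404.88827 = 801291.44603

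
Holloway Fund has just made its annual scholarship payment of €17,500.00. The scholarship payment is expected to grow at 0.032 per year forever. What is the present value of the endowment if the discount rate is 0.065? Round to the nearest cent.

D₁ = D₀ × (1 + g) = €17,500.00 × 1.032 = €18,060.0000
Growing perpetuity: P = D₁ / (r − g) = €18,060.0000 / (0.065 − 0.032) = €547,272.73

€547272.73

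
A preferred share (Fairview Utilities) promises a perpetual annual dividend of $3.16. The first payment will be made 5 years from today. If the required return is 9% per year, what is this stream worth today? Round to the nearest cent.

Value at end of year 4: C / r = $3.16 / 0.09 = $35.1111
Discount to today: PV = $35.1111 / (1 + 0.09)^4 = $35.1111 / 1.411582 = $24.87

$24.87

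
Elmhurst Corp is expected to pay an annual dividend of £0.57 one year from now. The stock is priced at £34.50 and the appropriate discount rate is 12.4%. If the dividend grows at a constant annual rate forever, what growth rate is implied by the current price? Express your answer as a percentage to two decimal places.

10.75%

P = D₁/(r−g) ⇒ g = r − D₁/P = 0.124 − £0.57/£34.50 = 0.107478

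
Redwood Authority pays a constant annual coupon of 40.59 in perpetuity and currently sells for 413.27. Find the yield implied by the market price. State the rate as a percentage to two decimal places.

9.82%

P = C/r ⇒ r = C/P = 40.59/413.27 = 0.098217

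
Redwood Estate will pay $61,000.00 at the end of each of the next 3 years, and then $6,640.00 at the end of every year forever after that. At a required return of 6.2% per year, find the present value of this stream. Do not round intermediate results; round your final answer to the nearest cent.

$251865.70

PV of 3-year annuity: $61,000.00 × [1 − (1+0.062)^−3] / 0.062 = 162452.24936
Perpetuity value at year 3: $6,640.00 / 0.062 = 107096.77419
PV of perpetuity: 107096.77419 / (1+0.062)^3 = 89413.44738
Total PV = 162452.24936 + 89413.44738 = 251865.69674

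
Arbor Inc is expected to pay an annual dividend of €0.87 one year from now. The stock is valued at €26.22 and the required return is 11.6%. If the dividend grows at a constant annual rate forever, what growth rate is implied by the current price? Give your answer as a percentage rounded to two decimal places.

P = D₁/(r−g) ⇒ g = r − D₁/P = 0.116 − €0.87/€26.22 = 0.082819

8.28%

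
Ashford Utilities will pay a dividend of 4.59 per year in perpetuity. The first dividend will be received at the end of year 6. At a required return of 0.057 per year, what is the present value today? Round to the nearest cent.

61.03

Value at end of year 5: C / r = 4.59 / 0.057 = 80.5263
Discount to today: PV = 80.5263 / (1 + 0.057)^5 = 80.5263 / 1.319395 = 61.03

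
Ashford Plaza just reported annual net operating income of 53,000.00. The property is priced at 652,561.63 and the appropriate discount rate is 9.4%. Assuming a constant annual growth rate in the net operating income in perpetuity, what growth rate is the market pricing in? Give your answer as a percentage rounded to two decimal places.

P = D₀(1+g)/(r−g) ⇒ P(r−g) = D₀(1+g) ⇒ g(P+D₀) = P·r − D₀
g = (P·r − D₀)/(P + D₀) = (652,561.63×0.094 − 53,000.00) / (652,561.63 + 53,000.00) = 0.011821

1.18%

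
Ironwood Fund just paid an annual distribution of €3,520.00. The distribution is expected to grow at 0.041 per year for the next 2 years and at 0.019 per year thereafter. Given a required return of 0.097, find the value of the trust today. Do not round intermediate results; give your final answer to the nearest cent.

€47920.60

D_1 = 3664.32000
D_2 = 3814.55712
Terminal value at year 2: TV = D_2×(1+g_2)/(r−g_2) = 3887.03371/0.078 = 49833.76545
P_0 = D_1/(1+r)^1 + D_2/(1+r)^2 + TV/(1+r)^2
    = 3340.30994 + 3169.79275 + 41410.49756 = 47920.60024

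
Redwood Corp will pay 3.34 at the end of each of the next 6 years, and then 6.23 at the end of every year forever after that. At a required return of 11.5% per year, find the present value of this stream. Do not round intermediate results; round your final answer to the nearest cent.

PV of 6-year annuity: 3.34 × [1 − (1+0.115)^−6] / 0.115 = 13.92878
Perpetuity value at year 6: 6.23 / 0.115 = 54.17391
PV of perpetuity: 54.17391 / (1+0.115)^6 = 28.19298
Total PV = 13.92878 + 28.19298 = 42.12176

42.12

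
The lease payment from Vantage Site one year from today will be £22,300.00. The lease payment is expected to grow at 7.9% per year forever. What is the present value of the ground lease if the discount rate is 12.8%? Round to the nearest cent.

Growing perpetuity: P = D₁ / (r − g) = £22,300.0000 / (0.128 − 0.079) = £455,102.04

£455102.04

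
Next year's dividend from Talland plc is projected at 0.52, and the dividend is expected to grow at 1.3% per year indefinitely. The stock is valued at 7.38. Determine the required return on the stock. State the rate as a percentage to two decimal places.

8.35%

P = D₁/(r − g) ⇒ r = D₁/P + g = 0.5200/7.38 + 0.013 = 0.070461 + 0.013 = 0.083461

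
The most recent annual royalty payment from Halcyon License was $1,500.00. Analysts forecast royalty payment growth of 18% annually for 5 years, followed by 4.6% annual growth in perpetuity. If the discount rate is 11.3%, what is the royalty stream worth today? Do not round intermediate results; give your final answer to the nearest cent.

$40335.86

D_1 = 1770.00000
D_2 = 2088.60000
D_3 = 2464.54800
D_4 = 2908.16664
D_5 = 3431.63664
Terminal value at year 5: TV = D_5×(1+g_2)/(r−g_2) = 3589.49192/0.067 = 53574.50627
P_0 = D_1/(1+r)^1 + D_2/(1+r)^2 + D_3/(1+r)^3 + D_4/(1+r)^4 + D_5/(1+r)^5 + TV/(1+r)^5
    = 1590.29650 + 1686.02863 + 1787.52361 + 1895.12836 + 2009.21066 + 31367.67689 = 40335.86465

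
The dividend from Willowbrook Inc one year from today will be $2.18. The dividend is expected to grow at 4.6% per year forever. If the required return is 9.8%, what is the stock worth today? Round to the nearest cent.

Growing perpetuity: P = D₁ / (r − g) = $2.1800 / (0.098 − 0.046) = $41.92

$41.92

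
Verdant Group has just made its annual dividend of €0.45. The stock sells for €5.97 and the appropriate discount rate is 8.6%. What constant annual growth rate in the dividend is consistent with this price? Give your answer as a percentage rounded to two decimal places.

0.99%

P = D₀(1+g)/(r−g) ⇒ P(r−g) = D₀(1+g) ⇒ g(P+D₀) = P·r − D₀
g = (P·r − D₀)/(P + D₀) = (€5.97×0.086 − €0.45) / (€5.97 + €0.45) = 0.009879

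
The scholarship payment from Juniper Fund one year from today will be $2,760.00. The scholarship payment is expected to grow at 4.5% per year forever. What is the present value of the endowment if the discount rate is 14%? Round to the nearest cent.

$29052.63

Growing perpetuity: P = D₁ / (r − g) = $2,760.0000 / (0.14 − 0.045) = $29,052.63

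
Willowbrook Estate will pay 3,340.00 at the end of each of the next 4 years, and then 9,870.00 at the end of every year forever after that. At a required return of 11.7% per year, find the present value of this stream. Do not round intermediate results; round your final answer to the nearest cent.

PV of 4-year annuity: 3,340.00 × [1 − (1+0.117)^−4] / 0.117 = 10209.17980
Perpetuity value at year 4: 9,870.00 / 0.117 = 84358.97436
PV of perpetuity: 84358.97436 / (1+0.117)^4 = 54189.93105
Total PV = 10209.17980 + 54189.93105 = 64399.11086

64399.11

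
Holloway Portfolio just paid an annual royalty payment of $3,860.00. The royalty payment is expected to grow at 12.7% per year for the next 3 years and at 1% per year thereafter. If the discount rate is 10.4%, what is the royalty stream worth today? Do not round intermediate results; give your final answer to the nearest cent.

D_1 = 4350.22000
D_2 = 4902.69794
D_3 = 5525.34058
Terminal value at year 3: TV = D_3×(1+g_2)/(r−g_2) = 5580.59398/0.094 = 59368.02111
P_0 = D_1/(1+r)^1 + D_2/(1+r)^2 + D_3/(1+r)^3 + TV/(1+r)^3
    = 3940.41667 + 4022.50868 + 4106.31094 + 44121.00058 = 56190.23687

$56190.24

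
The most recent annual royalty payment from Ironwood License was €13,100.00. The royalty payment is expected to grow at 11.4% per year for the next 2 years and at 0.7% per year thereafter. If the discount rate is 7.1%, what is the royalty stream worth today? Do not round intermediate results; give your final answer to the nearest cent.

€250802.77

D_1 = 14593.40000
D_2 = 16257.04760
Terminal value at year 2: TV = D_2×(1+g_2)/(r−g_2) = 16370.84693/0.064 = 255794.48333
P_0 = D_1/(1+r)^1 + D_2/(1+r)^2 + TV/(1+r)^2
    = 13625.95705 + 14173.03096 + 223003.78394 = 250802.77194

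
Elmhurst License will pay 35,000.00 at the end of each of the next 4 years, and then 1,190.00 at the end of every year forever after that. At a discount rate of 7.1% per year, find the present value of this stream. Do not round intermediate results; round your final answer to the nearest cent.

131024.12

PV of 4-year annuity: 35,000.00 × [1 − (1+0.071)^−4] / 0.071 = 118285.25153
Perpetuity value at year 4: 1,190.00 / 0.071 = 16760.56338
PV of perpetuity: 16760.56338 / (1+0.071)^4 = 12738.86483
Total PV = 118285.25153 + 12738.86483 = 131024.11636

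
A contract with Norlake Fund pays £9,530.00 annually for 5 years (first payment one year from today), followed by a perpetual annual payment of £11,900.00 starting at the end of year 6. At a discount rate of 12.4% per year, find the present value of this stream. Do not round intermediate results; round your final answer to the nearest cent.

PV of 5-year annuity: £9,530.00 × [1 − (1+0.124)^−5] / 0.124 = 34015.80568
Perpetuity value at year 5: £11,900.00 / 0.124 = 95967.74194
PV of perpetuity: 95967.74194 / (1+0.124)^5 = 53492.60158
Total PV = 34015.80568 + 53492.60158 = 87508.40726

£87508.41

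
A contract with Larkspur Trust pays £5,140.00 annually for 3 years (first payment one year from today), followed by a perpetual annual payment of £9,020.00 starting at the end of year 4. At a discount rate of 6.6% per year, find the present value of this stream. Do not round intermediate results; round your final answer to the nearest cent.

£126409.45

PV of 3-year annuity: £5,140.00 × [1 − (1+0.066)^−3] / 0.066 = 13588.17448
Perpetuity value at year 3: £9,020.00 / 0.066 = 136666.66667
PV of perpetuity: 136666.66667 / (1+0.066)^3 = 112821.27098
Total PV = 13588.17448 + 112821.27098 = 126409.44546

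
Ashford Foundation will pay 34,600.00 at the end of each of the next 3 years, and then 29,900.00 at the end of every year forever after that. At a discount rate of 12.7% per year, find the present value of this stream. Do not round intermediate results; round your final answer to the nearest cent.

PV of 3-year annuity: 34,600.00 × [1 − (1+0.127)^−3] / 0.127 = 82113.84516
Perpetuity value at year 3: 29,900.00 / 0.127 = 235433.07087
PV of perpetuity: 235433.07087 / (1+0.127)^3 = 164473.41854
Total PV = 82113.84516 + 164473.41854 = 246587.26371

246587.26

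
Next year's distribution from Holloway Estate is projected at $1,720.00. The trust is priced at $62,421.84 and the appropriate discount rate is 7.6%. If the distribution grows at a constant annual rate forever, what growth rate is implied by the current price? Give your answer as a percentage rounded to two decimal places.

P = D₁/(r−g) ⇒ g = r − D₁/P = 0.076 − $1,720.00/$62,421.84 = 0.048446

4.84%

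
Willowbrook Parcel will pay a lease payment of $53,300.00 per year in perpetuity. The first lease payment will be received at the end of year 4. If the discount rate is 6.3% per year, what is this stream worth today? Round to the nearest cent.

Value at end of year 3: C / r = $53,300.00 / 0.063 = $846,031.7460
Discount to today: PV = $846,031.7460 / (1 + 0.063)^3 = $846,031.7460 / 1.201157 = $704,347.32

$704347.32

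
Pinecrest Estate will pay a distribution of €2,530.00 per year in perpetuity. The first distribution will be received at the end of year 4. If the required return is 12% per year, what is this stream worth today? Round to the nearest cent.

Value at end of year 3: C / r = €2,530.00 / 0.12 = €21,083.3333
Discount to today: PV = €21,083.3333 / (1 + 0.12)^3 = €21,083.3333 / 1.404928 = €15,006.70

€15006.70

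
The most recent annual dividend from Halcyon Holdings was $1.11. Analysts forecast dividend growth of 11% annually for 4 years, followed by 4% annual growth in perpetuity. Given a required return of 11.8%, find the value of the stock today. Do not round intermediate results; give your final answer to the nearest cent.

$18.74

D_1 = 1.23210
D_2 = 1.36763
D_3 = 1.51807
D_4 = 1.68506
Terminal value at year 4: TV = D_4×(1+g_2)/(r−g_2) = 1.75246/0.078 = 22.46744
P_0 = D_1/(1+r)^1 + D_2/(1+r)^2 + D_3/(1+r)^3 + D_4/(1+r)^4 + TV/(1+r)^4
    = 1.10206 + 1.09417 + 1.08634 + 1.07857 + 14.38091 = 18.74205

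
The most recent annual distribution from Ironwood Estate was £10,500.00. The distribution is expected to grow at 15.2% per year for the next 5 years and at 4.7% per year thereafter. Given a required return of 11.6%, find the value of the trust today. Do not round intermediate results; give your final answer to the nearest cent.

£244540.64

D_1 = 12096.00000
D_2 = 13934.59200
D_3 = 16052.64998
D_4 = 18492.65278
D_5 = 21303.53600
Terminal value at year 5: TV = D_5×(1+g_2)/(r−g_2) = 22304.80220/0.069 = 323258.00285
P_0 = D_1/(1+r)^1 + D_2/(1+r)^2 + D_3/(1+r)^3 + D_4/(1+r)^4 + D_5/(1+r)^5 + TV/(1+r)^5
    = 10838.70968 + 11188.34547 + 11549.25984 + 11921.81661 + 12306.39134 + 186736.11211 = 244540.63505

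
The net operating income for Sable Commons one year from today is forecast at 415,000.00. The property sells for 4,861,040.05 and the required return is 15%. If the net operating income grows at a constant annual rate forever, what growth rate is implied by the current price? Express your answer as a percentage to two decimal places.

P = D₁/(r−g) ⇒ g = r − D₁/P = 0.15 − 415,000.00/4,861,040.05 = 0.064627

6.46%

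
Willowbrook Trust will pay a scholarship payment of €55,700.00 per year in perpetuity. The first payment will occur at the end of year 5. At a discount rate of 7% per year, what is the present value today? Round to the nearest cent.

€607046.62

Value at end of year 4: C / r = €55,700.00 / 0.07 = €795,714.2857
Discount to today: PV = €795,714.2857 / (1 + 0.07)^4 = €795,714.2857 / 1.310796 = €607,046.62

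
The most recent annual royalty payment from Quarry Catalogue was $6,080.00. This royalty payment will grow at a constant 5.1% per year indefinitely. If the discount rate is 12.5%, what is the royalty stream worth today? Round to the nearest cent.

D₁ = D₀ × (1 + g) = $6,080.00 × 1.051 = $6,390.0800
Growing perpetuity: P = D₁ / (r − g) = $6,390.0800 / (0.125 − 0.051) = $86,352.43

$86352.43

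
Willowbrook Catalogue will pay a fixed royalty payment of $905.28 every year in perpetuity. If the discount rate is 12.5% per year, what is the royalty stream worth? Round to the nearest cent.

$7242.24

Level perpetuity: PV = C / r = $905.28 / 0.125 = $7,242.24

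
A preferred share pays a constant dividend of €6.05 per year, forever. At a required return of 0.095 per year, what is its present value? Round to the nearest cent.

€63.68

Level perpetuity: PV = C / r = €6.05 / 0.095 = €63.68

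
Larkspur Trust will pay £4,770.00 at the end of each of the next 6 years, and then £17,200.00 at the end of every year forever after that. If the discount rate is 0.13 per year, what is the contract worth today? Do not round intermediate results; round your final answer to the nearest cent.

PV of 6-year annuity: £4,770.00 × [1 − (1+0.13)^−6] / 0.13 = 19068.31249
Perpetuity value at year 6: £17,200.00 / 0.13 = 132307.69231
PV of perpetuity: 132307.69231 / (1+0.13)^6 = 63549.83594
Total PV = 19068.31249 + 63549.83594 = 82618.14843

£82618.15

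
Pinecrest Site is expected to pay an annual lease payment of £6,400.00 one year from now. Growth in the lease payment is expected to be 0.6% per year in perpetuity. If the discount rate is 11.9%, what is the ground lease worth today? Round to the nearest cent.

£56637.17

Growing perpetuity: P = D₁ / (r − g) = £6,400.0000 / (0.119 − 0.006) = £56,637.17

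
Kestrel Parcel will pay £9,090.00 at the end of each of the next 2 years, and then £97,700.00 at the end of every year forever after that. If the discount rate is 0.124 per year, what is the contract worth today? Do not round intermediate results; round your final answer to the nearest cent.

PV of 2-year annuity: £9,090.00 × [1 − (1+0.124)^−2] / 0.124 = 15282.19627
Perpetuity value at year 2: £97,700.00 / 0.124 = 787903.22581
PV of perpetuity: 787903.22581 / (1+0.124)^2 = 623649.03703
Total PV = 15282.19627 + 623649.03703 = 638931.23330

£638931.23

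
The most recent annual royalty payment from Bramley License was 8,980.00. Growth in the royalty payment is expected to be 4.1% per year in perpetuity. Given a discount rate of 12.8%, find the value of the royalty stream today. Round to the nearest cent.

D₁ = D₀ × (1 + g) = 8,980.00 × 1.041 = 9,348.1800
Growing perpetuity: P = D₁ / (r − g) = 9,348.1800 / (0.128 − 0.041) = 107,450.34

107450.34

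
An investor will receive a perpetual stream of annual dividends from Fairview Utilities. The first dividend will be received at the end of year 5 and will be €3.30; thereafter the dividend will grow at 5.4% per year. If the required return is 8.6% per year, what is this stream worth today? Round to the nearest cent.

Value at end of year 4: C₁ / (r − g) = €3.30 / (0.086 − 0.054) = €103.1250
Discount to today: PV = €103.1250 / (1 + 0.086)^4 = €103.1250 / 1.390975 = €74.14

€74.14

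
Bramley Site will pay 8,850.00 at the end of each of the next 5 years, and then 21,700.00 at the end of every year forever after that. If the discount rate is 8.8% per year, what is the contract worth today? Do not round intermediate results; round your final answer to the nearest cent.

196348.43

PV of 5-year annuity: 8,850.00 × [1 − (1+0.088)^−5] / 0.088 = 34602.79374
Perpetuity value at year 5: 21,700.00 / 0.088 = 246590.90909
PV of perpetuity: 246590.90909 / (1+0.088)^5 = 161745.64082
Total PV = 34602.79374 + 161745.64082 = 196348.43456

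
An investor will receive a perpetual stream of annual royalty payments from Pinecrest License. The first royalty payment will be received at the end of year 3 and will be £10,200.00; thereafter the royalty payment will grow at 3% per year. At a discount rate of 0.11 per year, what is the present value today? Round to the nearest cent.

Value at end of year 2: C₁ / (r − g) = £10,200.00 / (0.11 − 0.03) = £127,500.0000
Discount to today: PV = £127,500.0000 / (1 + 0.11)^2 = £127,500.0000 / 1.232100 = £103,481.86

£103481.86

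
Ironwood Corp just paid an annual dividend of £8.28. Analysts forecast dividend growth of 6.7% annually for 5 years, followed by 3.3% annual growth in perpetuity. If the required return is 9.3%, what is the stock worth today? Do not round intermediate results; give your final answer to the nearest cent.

£164.92

D_1 = 8.83476
D_2 = 9.42669
D_3 = 10.05828
D_4 = 10.73218
D_5 = 11.45124
Terminal value at year 5: TV = D_5×(1+g_2)/(r−g_2) = 11.82913/0.06 = 197.15214
P_0 = D_1/(1+r)^1 + D_2/(1+r)^2 + D_3/(1+r)^3 + D_4/(1+r)^4 + D_5/(1+r)^5 + TV/(1+r)^5
    = 8.08304 + 7.89076 + 7.70306 + 7.51982 + 7.34094 + 126.38650 = 164.92411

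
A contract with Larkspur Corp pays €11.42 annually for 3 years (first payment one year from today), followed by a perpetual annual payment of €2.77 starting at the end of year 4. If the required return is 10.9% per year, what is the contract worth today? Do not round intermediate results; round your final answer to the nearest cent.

€46.59

PV of 3-year annuity: €11.42 × [1 − (1+0.109)^−3] / 0.109 = 27.95583
Perpetuity value at year 3: €2.77 / 0.109 = 25.41284
PV of perpetuity: 25.41284 / (1+0.109)^3 = 18.63196
Total PV = 27.95583 + 18.63196 = 46.58779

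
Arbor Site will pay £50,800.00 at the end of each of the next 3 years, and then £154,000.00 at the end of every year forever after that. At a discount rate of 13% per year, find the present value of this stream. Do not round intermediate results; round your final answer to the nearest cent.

PV of 3-year annuity: £50,800.00 × [1 − (1+0.13)^−3] / 0.13 = 119946.55197
Perpetuity value at year 3: £154,000.00 / 0.13 = 1184615.38462
PV of perpetuity: 1184615.38462 / (1+0.13)^3 = 820997.88454
Total PV = 119946.55197 + 820997.88454 = 940944.43652

£940944.44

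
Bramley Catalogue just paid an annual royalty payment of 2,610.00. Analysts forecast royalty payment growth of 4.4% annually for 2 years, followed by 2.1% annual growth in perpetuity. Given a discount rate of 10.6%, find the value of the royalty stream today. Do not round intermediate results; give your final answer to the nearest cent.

D_1 = 2724.84000
D_2 = 2844.73296
Terminal value at year 2: TV = D_2×(1+g_2)/(r−g_2) = 2904.47235/0.085 = 34170.26297
P_0 = D_1/(1+r)^1 + D_2/(1+r)^2 + TV/(1+r)^2
    = 2463.68897 + 2325.57982 + 27934.31764 = 32723.58643

32723.59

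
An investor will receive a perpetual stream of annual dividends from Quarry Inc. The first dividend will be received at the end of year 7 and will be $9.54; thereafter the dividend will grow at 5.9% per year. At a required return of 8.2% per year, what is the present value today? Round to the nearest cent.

$258.50

Value at end of year 6: C₁ / (r − g) = $9.54 / (0.082 − 0.059) = $414.7826
Discount to today: PV = $414.7826 / (1 + 0.082)^6 = $414.7826 / 1.604588 = $258.50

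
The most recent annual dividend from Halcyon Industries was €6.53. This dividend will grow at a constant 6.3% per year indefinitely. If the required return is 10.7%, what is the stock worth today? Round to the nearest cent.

€157.76

D₁ = D₀ × (1 + g) = €6.53 × 1.063 = €6.9414
Growing perpetuity: P = D₁ / (r − g) = €6.9414 / (0.107 − 0.063) = €157.76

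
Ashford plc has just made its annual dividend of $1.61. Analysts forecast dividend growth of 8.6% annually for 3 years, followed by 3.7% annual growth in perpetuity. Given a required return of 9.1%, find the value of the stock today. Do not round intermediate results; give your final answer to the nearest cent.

D_1 = 1.74846
D_2 = 1.89883
D_3 = 2.06213
Terminal value at year 3: TV = D_3×(1+g_2)/(r−g_2) = 2.13843/0.054 = 39.60047
P_0 = D_1/(1+r)^1 + D_2/(1+r)^2 + D_3/(1+r)^3 + TV/(1+r)^3
    = 1.60262 + 1.59528 + 1.58797 + 30.49482 = 35.28069

$35.28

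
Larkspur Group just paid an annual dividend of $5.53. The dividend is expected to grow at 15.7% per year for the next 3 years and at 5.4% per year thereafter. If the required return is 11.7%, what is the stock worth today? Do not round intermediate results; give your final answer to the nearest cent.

$120.62

D_1 = 6.39821
D_2 = 7.40273
D_3 = 8.56496
Terminal value at year 3: TV = D_3×(1+g_2)/(r−g_2) = 9.02747/0.063 = 143.29310
P_0 = D_1/(1+r)^1 + D_2/(1+r)^2 + D_3/(1+r)^3 + TV/(1+r)^3
    = 5.72803 + 5.93315 + 6.14562 + 102.81719 = 120.62400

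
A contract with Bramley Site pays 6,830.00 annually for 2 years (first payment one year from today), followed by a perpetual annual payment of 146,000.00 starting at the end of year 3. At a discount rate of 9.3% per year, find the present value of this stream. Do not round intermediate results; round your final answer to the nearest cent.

PV of 2-year annuity: 6,830.00 × [1 − (1+0.093)^−2] / 0.093 = 11966.01680
Perpetuity value at year 2: 146,000.00 / 0.093 = 1569892.47312
PV of perpetuity: 1569892.47312 / (1+0.093)^2 = 1314103.53428
Total PV = 11966.01680 + 1314103.53428 = 1326069.55107

1326069.55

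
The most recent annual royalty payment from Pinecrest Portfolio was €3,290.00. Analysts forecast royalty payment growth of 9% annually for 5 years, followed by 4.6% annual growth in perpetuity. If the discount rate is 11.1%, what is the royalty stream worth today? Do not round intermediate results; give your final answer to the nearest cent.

€63666.00

D_1 = 3586.10000
D_2 = 3908.84900
D_3 = 4260.64541
D_4 = 4644.10350
D_5 = 5062.07281
Terminal value at year 5: TV = D_5×(1+g_2)/(r−g_2) = 5294.92816/0.065 = 81460.43325
P_0 = D_1/(1+r)^1 + D_2/(1+r)^2 + D_3/(1+r)^3 + D_4/(1+r)^4 + D_5/(1+r)^5 + TV/(1+r)^5
    = 3227.81278 + 3166.80102 + 3106.94249 + 3048.21541 + 2990.59837 + 48125.62923 = 63665.99931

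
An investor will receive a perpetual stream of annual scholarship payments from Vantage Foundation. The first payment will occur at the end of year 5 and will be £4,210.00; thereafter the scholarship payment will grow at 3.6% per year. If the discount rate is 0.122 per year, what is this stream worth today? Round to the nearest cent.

Value at end of year 4: C₁ / (r − g) = £4,210.00 / (0.122 − 0.036) = £48,953.4884
Discount to today: PV = £48,953.4884 / (1 + 0.122)^4 = £48,953.4884 / 1.584789 = £30,889.60

£30889.60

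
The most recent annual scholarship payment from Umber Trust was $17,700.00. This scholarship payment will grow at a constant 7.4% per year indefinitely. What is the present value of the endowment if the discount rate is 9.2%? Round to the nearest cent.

$1056100.00

D₁ = D₀ × (1 + g) = $17,700.00 × 1.074 = $19,009.8000
Growing perpetuity: P = D₁ / (r − g) = $19,009.8000 / (0.092 − 0.074) = $1,056,100.00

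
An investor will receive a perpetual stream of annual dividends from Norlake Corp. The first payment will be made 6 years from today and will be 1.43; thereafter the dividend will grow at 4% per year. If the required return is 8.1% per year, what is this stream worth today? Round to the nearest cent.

23.63

Value at end of year 5: C₁ / (r − g) = 1.43 / (0.081 − 0.04) = 34.8780
Discount to today: PV = 34.8780 / (1 + 0.081)^5 = 34.8780 / 1.476143 = 23.63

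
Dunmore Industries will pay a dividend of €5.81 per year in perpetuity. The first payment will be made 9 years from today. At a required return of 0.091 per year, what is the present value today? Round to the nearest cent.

€31.81

Value at end of year 8: C / r = €5.81 / 0.091 = €63.8462
Discount to today: PV = €63.8462 / (1 + 0.091)^8 = €63.8462 / 2.007234 = €31.81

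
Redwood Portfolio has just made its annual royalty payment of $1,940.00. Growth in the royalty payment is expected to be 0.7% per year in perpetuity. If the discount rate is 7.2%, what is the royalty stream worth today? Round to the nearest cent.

D₁ = D₀ × (1 + g) = $1,940.00 × 1.007 = $1,953.5800
Growing perpetuity: P = D₁ / (r − g) = $1,953.5800 / (0.072 − 0.007) = $30,055.08

$30055.08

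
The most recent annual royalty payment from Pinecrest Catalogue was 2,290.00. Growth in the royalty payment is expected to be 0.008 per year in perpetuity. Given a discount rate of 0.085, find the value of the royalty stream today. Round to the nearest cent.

D₁ = D₀ × (1 + g) = 2,290.00 × 1.008 = 2,308.3200
Growing perpetuity: P = D₁ / (r − g) = 2,308.3200 / (0.085 − 0.008) = 29,978.18

29978.18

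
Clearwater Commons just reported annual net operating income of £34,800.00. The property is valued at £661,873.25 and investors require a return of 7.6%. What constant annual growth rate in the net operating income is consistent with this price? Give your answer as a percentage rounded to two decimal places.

P = D₀(1+g)/(r−g) ⇒ P(r−g) = D₀(1+g) ⇒ g(P+D₀) = P·r − D₀
g = (P·r − D₀)/(P + D₀) = (£661,873.25×0.076 − £34,800.00) / (£661,873.25 + £34,800.00) = 0.022252

2.23%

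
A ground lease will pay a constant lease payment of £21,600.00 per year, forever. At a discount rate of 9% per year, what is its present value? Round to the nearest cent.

£240000.00

Level perpetuity: PV = C / r = £21,600.00 / 0.09 = £240,000.00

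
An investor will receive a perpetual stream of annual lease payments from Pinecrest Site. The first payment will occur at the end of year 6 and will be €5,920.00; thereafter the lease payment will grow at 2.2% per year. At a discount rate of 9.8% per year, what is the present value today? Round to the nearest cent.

Value at end of year 5: C₁ / (r − g) = €5,920.00 / (0.098 − 0.022) = €77,894.7368
Discount to today: PV = €77,894.7368 / (1 + 0.098)^5 = €77,894.7368 / 1.595922 = €48,808.61

€48808.61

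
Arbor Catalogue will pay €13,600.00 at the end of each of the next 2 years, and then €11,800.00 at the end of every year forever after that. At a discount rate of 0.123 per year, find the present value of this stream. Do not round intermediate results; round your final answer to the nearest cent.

PV of 2-year annuity: €13,600.00 × [1 − (1+0.123)^−2] / 0.123 = 22894.40652
Perpetuity value at year 2: €11,800.00 / 0.123 = 95934.95935
PV of perpetuity: 95934.95935 / (1+0.123)^2 = 76070.69487
Total PV = 22894.40652 + 76070.69487 = 98965.10139

€98965.10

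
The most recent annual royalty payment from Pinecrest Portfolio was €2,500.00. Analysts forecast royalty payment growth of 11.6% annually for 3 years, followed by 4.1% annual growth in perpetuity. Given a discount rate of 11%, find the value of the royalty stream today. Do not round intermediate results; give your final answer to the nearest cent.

D_1 = 2790.00000
D_2 = 3113.64000
D_3 = 3474.82224
Terminal value at year 3: TV = D_3×(1+g_2)/(r−g_2) = 3617.28995/0.069 = 52424.49206
P_0 = D_1/(1+r)^1 + D_2/(1+r)^2 + D_3/(1+r)^3 + TV/(1+r)^3
    = 2513.51351 + 2527.10007 + 2540.76007 + 38332.33676 = 45913.71042

€45913.71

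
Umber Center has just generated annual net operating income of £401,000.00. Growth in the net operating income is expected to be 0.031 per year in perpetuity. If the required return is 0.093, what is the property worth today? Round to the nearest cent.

£6668241.94

D₁ = D₀ × (1 + g) = £401,000.00 × 1.031 = £413,431.0000
Growing perpetuity: P = D₁ / (r − g) = £413,431.0000 / (0.093 − 0.031) = £6,668,241.94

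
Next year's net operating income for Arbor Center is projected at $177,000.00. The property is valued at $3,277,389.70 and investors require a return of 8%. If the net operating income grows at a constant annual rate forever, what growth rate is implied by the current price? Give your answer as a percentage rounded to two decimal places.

2.60%

P = D₁/(r−g) ⇒ g = r − D₁/P = 0.08 − $177,000.00/$3,277,389.70 = 0.025994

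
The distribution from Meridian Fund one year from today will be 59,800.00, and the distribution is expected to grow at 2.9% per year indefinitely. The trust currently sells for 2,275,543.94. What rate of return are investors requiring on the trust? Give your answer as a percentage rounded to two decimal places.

5.53%

P = D₁/(r − g) ⇒ r = D₁/P + g = 59,800.0000/2,275,543.94 + 0.029 = 0.026279 + 0.029 = 0.055279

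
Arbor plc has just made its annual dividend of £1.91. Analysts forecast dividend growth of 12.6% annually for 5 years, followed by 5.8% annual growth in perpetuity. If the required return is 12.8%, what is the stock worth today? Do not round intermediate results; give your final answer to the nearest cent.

£38.11

D_1 = 2.15066
D_2 = 2.42164
D_3 = 2.72677
D_4 = 3.07034
D_5 = 3.45721
Terminal value at year 5: TV = D_5×(1+g_2)/(r−g_2) = 3.65772/0.07 = 52.25321
P_0 = D_1/(1+r)^1 + D_2/(1+r)^2 + D_3/(1+r)^3 + D_4/(1+r)^4 + D_5/(1+r)^5 + TV/(1+r)^5
    = 1.90661 + 1.90323 + 1.89986 + 1.89649 + 1.89313 + 28.61327 = 38.11259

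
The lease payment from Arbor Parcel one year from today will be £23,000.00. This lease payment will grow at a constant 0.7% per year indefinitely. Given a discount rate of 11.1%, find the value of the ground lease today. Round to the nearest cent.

£221153.85

Growing perpetuity: P = D₁ / (r − g) = £23,000.0000 / (0.111 − 0.007) = £221,153.85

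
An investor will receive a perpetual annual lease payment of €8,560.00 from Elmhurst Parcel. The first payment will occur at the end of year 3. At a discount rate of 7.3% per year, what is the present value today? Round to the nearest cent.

Value at end of year 2: C / r = €8,560.00 / 0.073 = €117,260.2740
Discount to today: PV = €117,260.2740 / (1 + 0.073)^2 = €117,260.2740 / 1.151329 = €101,847.76

€101847.76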